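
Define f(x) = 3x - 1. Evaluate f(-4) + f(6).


4


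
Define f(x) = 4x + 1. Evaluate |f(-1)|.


3


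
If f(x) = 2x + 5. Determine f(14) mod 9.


f(14) = 33
33 mod 9 = 6

6


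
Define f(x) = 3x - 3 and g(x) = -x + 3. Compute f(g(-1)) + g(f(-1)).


f(g(-1)) = 9
g(f(-1)) = 9
Sum = 18

18


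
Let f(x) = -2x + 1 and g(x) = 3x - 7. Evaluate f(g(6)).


g(6) = 11
f(11) = -21

-21


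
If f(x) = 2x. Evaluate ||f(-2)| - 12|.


8


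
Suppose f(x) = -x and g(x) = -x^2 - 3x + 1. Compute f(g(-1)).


-3


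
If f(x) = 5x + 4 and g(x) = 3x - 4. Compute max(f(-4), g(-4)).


f(-4) = -16
g(-4) = -16
max = -16

-16


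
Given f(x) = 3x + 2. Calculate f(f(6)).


f(6) = 20
f(20) = 62

62


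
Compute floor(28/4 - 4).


28/4 = 7
7 - 4 = 3
floor(3) = 3

3


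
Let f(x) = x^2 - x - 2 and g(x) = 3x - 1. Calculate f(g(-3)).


g(-3) = -10
f(-10) = 1*(-10)^2 - 1*(-10) - 2 = 108

108


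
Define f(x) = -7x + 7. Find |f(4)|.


f(4) = -21
|-21| = 21

21


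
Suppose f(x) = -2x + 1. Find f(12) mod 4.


f(12) = -23
-23 mod 4 = 1

1


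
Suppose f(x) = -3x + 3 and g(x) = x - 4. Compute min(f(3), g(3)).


f(3) = -6
g(3) = -1
min = -6

-6


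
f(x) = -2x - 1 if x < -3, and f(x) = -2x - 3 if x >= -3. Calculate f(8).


8 satisfies x >= -3
f(8) = -19

-19


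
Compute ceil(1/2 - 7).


1/2 = 0.5
0.5 - 7 = -6.5
ceil(-6.5) = -6

-6


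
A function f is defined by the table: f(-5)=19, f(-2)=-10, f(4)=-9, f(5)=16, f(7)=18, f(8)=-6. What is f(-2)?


Reading from the table at x = -2

-10


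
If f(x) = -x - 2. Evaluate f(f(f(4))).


-6


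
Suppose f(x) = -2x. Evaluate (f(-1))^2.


f(-1) = 2
(2)^2 = 4

4


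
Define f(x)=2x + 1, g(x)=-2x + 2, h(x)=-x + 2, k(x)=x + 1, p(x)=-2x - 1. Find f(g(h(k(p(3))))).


p(3) = -7
k(-7) = -6
h(-6) = 8
g(8) = -14
f(-14) = -27

-27


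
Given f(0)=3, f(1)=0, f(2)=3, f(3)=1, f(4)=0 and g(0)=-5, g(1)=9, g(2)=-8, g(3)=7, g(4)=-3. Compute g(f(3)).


f(3) = 1
g(1) = 9

9


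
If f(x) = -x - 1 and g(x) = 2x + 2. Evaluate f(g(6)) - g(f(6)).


f(g(6)) = -15
g(f(6)) = -12
Difference = -3

-3


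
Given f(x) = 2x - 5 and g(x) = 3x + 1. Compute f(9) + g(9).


f(9) = 13
g(9) = 28
Sum = 41

41


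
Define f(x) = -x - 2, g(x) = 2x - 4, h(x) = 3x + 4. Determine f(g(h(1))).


h(1) = 7
g(7) = 10
f(10) = -12

-12


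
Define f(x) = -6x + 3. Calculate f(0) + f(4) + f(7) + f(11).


f(0) = 3
f(4) = -21
f(7) = -39
f(11) = -63
Sum = -120

-120


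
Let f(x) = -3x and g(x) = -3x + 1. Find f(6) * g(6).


f(6) = -18
g(6) = -17
Product = 306

306


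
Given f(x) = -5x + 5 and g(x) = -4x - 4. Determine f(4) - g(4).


f(4) = -15
g(4) = -20
Difference = 5

5


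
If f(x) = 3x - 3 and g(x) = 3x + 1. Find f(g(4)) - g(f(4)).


f(g(4)) = 36
g(f(4)) = 28
Difference = 8

8


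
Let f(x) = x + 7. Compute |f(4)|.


f(4) = 11
|11| = 11

11


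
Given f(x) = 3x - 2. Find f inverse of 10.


Solve 3x - 2 = 10
x = (10 + 2) / 3 = 4

4


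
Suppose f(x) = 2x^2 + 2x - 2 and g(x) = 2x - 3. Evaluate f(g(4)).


g(4) = 5
f(5) = 2*(5)^2 + 2*(5) - 2 = 58

58


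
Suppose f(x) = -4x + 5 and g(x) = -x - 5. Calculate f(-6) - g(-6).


f(-6) = 29
g(-6) = 1
Difference = 28

28


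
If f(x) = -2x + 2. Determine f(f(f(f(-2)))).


-42


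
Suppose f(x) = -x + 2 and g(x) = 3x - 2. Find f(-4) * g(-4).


-84


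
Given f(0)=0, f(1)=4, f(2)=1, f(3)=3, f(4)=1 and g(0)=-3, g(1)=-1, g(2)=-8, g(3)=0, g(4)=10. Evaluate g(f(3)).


f(3) = 3
g(3) = 0

0


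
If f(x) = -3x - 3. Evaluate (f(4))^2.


f(4) = -15
(-15)^2 = 225

225


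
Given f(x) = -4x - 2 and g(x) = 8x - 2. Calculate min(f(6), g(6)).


f(6) = -26
g(6) = 46
min = -26

-26


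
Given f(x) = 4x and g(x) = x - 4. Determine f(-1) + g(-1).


f(-1) = -4
g(-1) = -5
Sum = -9

-9


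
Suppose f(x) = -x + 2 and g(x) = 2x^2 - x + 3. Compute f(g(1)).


-2


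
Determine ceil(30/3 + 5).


30/3 = 10
10 + 5 = 15
ceil(15) = 15

15


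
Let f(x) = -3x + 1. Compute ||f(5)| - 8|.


6


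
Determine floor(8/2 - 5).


8/2 = 4
4 - 5 = -1
floor(-1) = -1

-1


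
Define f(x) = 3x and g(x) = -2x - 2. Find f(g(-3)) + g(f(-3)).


f(g(-3)) = 12
g(f(-3)) = 16
Sum = 28

28


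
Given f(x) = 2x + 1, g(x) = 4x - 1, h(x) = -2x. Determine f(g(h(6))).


h(6) = -12
g(-12) = -49
f(-49) = -97

-97


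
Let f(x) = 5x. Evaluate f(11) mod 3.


f(11) = 55
55 mod 3 = 1

1


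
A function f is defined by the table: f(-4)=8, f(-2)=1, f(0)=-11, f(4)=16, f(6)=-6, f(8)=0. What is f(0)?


-11


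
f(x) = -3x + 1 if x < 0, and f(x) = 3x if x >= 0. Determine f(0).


0 satisfies x >= 0
f(0) = 0

0


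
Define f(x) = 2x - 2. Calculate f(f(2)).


f(2) = 2
f(2) = 2

2


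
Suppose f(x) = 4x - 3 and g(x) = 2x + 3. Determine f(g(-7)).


g(-7) = -11
f(-11) = -47

-47


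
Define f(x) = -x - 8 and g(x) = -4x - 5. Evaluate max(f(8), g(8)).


-16


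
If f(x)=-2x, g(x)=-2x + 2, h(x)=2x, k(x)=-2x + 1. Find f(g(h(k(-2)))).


k(-2) = 5
h(5) = 10
g(10) = -18
f(-18) = 36

36


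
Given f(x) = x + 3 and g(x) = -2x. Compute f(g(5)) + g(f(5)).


f(g(5)) = -7
g(f(5)) = -16
Sum = -23

-23


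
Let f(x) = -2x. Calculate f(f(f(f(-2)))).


f(-2) = 4
f(4) = -8
f(-8) = 16
f(16) = -32

-32


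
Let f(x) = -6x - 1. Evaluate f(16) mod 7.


f(16) = -97
-97 mod 7 = 1

1


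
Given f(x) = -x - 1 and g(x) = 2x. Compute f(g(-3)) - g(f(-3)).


f(g(-3)) = 5
g(f(-3)) = 4
Difference = 1

1


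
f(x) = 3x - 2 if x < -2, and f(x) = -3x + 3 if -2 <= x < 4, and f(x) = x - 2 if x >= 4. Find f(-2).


-2 satisfies -2 <= x < 4
f(-2) = 9

9


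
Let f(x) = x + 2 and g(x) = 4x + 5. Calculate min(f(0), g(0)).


2


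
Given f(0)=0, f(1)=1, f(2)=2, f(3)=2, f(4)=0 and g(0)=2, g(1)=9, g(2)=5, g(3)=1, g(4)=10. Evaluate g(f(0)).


f(0) = 0
g(0) = 2

2


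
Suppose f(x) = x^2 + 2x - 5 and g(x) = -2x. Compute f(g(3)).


g(3) = -6
f(-6) = 1*(-6)^2 + 2*(-6) - 5 = 19

19


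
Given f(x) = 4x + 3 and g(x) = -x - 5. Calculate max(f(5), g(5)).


f(5) = 23
g(5) = -10
max = 23

23


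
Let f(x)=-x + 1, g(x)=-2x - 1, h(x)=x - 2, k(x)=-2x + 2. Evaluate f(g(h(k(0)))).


k(0) = 2
h(2) = 0
g(0) = -1
f(-1) = 2

2


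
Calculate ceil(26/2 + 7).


26/2 = 13
13 + 7 = 20
ceil(20) = 20

20


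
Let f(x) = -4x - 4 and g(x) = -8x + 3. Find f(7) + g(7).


-85


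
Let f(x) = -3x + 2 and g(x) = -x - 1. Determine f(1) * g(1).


2


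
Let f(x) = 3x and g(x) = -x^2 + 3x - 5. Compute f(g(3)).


g(3) = -5
f(-5) = -15

-15


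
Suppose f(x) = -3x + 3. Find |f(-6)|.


f(-6) = 21
|21| = 21

21


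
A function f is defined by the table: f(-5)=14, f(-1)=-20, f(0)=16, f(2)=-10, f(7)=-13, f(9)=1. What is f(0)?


Reading from the table at x = 0

16


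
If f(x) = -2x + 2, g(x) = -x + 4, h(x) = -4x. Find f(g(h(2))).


-22


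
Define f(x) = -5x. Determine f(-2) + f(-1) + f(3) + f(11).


f(-2) = 10
f(-1) = 5
f(3) = -15
f(11) = -55
Sum = -55

-55


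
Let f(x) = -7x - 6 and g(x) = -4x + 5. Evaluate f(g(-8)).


g(-8) = 37
f(37) = -265

-265


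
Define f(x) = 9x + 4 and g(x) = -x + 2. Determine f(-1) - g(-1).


-8


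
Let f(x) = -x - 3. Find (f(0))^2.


f(0) = -3
(-3)^2 = 9

9


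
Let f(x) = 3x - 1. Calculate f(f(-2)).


f(-2) = -7
f(-7) = -22

-22


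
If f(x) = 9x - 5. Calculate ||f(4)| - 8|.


f(4) = 31
|31| = 31
|31 - 8| = 23

23


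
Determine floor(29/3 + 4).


29/3 = 9.6667
9.6667 + 4 = 13.6667
floor(13.6667) = 13

13


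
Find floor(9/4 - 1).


9/4 = 2.25
2.25 - 1 = 1.25
floor(1.25) = 1

1


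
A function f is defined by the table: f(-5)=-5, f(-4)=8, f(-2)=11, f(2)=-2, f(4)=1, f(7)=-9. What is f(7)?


Reading from the table at x = 7

-9


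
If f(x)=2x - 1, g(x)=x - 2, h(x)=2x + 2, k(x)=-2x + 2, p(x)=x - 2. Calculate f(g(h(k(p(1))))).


p(1) = -1
k(-1) = 4
h(4) = 10
g(10) = 8
f(8) = 15

15


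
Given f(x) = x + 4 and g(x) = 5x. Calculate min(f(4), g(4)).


f(4) = 8
g(4) = 20
min = 8

8


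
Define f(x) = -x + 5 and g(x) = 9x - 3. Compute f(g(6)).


g(6) = 51
f(51) = -46

-46


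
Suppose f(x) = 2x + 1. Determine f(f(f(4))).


f(4) = 9
f(9) = 19
f(19) = 39

39


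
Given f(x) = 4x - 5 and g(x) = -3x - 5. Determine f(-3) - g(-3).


f(-3) = -17
g(-3) = 4
Difference = -21

-21


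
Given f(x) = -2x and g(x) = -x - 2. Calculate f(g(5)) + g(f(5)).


f(g(5)) = 14
g(f(5)) = 8
Sum = 22

22


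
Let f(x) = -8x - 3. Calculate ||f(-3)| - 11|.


f(-3) = 21
|21| = 21
|21 - 11| = 10

10


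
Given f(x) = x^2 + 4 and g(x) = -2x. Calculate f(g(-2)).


g(-2) = 4
f(4) = 1*(4)^2 + 4 = 20

20


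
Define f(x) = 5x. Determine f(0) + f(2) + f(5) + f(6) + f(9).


f(0) = 0
f(2) = 10
f(5) = 25
f(6) = 30
f(9) = 45
Sum = 110

110


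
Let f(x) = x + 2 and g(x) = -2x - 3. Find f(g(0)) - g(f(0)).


f(g(0)) = -1
g(f(0)) = -7
Difference = 6

6


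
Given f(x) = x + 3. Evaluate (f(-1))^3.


f(-1) = 2
(2)^3 = 8

8


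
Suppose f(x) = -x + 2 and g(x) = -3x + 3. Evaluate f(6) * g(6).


60


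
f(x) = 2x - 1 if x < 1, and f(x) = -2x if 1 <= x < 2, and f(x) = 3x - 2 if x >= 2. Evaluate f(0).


-1


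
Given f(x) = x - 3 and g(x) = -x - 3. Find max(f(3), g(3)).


f(3) = 0
g(3) = -6
max = 0

0


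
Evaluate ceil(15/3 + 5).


15/3 = 5
5 + 5 = 10
ceil(10) = 10

10


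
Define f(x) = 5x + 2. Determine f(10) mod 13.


f(10) = 52
52 mod 13 = 0

0


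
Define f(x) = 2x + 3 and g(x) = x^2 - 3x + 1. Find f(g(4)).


g(4) = 5
f(5) = 13

13


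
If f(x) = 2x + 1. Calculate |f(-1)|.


f(-1) = -1
|-1| = 1

1


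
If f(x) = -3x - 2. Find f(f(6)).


f(6) = -20
f(-20) = 58

58


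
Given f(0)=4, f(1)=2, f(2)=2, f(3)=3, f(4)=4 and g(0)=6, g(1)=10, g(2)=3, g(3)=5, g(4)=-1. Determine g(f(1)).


f(1) = 2
g(2) = 3

3


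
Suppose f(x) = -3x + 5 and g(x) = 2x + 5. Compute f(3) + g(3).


f(3) = -4
g(3) = 11
Sum = 7

7


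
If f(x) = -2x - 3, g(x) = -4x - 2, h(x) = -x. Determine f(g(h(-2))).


h(-2) = 2
g(2) = -10
f(-10) = 17

17


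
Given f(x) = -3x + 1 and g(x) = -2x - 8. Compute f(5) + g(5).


f(5) = -14
g(5) = -18
Sum = -32

-32


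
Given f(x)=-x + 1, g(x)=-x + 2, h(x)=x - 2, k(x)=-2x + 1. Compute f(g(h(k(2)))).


-6


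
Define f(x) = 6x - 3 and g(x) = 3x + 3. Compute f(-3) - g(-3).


f(-3) = -21
g(-3) = -6
Difference = -15

-15


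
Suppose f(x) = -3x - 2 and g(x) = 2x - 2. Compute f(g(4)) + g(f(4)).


f(g(4)) = -20
g(f(4)) = -30
Sum = -50

-50


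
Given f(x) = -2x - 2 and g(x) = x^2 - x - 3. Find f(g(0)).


g(0) = -3
f(-3) = 4

4


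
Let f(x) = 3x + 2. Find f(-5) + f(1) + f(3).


3


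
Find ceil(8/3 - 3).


8/3 = 2.6667
2.6667 - 3 = -0.3333
ceil(-0.3333) = 0

0


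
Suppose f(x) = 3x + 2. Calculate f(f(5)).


f(5) = 17
f(17) = 53

53


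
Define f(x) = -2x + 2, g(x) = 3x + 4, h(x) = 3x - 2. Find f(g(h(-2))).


h(-2) = -8
g(-8) = -20
f(-20) = 42

42


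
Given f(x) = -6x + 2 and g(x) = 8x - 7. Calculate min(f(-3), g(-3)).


-31


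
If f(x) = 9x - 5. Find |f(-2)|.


f(-2) = -23
|-23| = 23

23


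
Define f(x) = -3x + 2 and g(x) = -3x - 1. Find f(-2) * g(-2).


40


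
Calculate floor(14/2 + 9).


14/2 = 7
7 + 9 = 16
floor(16) = 16

16


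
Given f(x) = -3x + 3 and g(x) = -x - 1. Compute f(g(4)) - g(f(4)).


f(g(4)) = 18
g(f(4)) = 8
Difference = 10

10


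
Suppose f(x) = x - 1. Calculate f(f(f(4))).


f(4) = 3
f(3) = 2
f(2) = 1

1


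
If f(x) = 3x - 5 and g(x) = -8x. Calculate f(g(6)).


g(6) = -48
f(-48) = -149

-149


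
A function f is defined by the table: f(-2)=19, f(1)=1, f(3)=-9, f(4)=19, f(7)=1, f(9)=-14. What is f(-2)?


19


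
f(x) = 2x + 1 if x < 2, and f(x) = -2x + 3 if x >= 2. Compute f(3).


3 satisfies x >= 2
f(3) = -3

-3


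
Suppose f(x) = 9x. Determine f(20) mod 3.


0


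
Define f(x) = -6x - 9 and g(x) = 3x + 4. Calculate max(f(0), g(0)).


4


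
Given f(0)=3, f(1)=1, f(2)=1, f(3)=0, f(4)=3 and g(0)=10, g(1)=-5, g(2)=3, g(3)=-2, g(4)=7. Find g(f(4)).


-2


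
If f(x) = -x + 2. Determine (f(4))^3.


-8


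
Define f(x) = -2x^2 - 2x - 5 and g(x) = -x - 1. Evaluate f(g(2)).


g(2) = -3
f(-3) = (-2)*(-3)^2 - 2*(-3) - 5 = -17

-17


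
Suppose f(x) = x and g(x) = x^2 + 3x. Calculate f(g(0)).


0


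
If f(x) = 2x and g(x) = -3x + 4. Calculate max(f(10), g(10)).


f(10) = 20
g(10) = -26
max = 20

20


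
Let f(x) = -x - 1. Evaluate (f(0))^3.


-1


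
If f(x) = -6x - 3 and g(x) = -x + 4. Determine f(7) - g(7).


f(7) = -45
g(7) = -3
Difference = -42

-42


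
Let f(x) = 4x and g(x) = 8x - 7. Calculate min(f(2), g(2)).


f(2) = 8
g(2) = 9
min = 8

8


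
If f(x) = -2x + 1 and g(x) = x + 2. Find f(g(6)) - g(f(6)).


f(g(6)) = -15
g(f(6)) = -9
Difference = -6

-6


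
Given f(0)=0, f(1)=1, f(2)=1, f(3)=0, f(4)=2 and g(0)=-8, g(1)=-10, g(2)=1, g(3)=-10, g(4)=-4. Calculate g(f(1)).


f(1) = 1
g(1) = -10

-10


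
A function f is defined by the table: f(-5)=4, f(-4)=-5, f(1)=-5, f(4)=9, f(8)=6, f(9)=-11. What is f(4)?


Reading from the table at x = 4

9


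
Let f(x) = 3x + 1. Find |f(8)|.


f(8) = 25
|25| = 25

25


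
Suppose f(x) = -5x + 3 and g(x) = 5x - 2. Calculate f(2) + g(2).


f(2) = -7
g(2) = 8
Sum = 1

1


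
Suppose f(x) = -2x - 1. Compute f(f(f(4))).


f(4) = -9
f(-9) = 17
f(17) = -35

-35


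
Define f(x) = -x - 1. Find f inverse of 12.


Solve -x - 1 = 12
x = (12 + 1) / (-1) = -13

-13


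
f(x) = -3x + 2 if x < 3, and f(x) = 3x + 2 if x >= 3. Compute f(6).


6 satisfies x >= 3
f(6) = 20

20


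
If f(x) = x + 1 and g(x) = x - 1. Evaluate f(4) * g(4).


f(4) = 5
g(4) = 3
Product = 15

15


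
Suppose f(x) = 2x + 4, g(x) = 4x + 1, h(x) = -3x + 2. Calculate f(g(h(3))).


h(3) = -7
g(-7) = -27
f(-27) = -50

-50


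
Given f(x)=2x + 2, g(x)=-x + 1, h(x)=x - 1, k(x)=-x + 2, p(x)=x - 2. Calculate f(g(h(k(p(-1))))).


p(-1) = -3
k(-3) = 5
h(5) = 4
g(4) = -3
f(-3) = -4

-4


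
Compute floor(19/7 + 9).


19/7 = 2.7143
2.7143 + 9 = 11.7143
floor(11.7143) = 11

11


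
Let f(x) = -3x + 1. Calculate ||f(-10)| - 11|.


20


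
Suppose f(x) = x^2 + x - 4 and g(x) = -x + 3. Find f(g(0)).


g(0) = 3
f(3) = 1*(3)^2 + 1*(3) - 4 = 8

8


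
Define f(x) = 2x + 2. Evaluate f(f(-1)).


f(-1) = 0
f(0) = 2

2


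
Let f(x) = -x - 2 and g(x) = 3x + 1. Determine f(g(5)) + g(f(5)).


f(g(5)) = -18
g(f(5)) = -20
Sum = -38

-38


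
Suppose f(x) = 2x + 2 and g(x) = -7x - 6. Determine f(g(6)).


g(6) = -48
f(-48) = -94

-94


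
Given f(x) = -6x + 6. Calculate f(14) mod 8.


f(14) = -78
-78 mod 8 = 2

2


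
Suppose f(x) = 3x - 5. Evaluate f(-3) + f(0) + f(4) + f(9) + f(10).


f(-3) = -14
f(0) = -5
f(4) = 7
f(9) = 22
f(10) = 25
Sum = 35

35


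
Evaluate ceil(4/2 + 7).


9


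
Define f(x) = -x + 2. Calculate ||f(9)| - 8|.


1


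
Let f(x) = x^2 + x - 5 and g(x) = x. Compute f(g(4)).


g(4) = 4
f(4) = 1*(4)^2 + 1*(4) - 5 = 15

15


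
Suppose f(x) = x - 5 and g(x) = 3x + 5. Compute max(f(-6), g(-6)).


f(-6) = -11
g(-6) = -13
max = -11

-11


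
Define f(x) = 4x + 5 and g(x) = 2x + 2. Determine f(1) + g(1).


f(1) = 9
g(1) = 4
Sum = 13

13


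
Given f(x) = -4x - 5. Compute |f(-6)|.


f(-6) = 19
|19| = 19

19


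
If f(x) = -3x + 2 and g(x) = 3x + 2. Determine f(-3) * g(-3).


f(-3) = 11
g(-3) = -7
Product = -77

-77


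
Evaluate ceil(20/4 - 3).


20/4 = 5
5 - 3 = 2
ceil(2) = 2

2


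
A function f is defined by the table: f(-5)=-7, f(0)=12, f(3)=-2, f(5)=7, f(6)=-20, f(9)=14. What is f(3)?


Reading from the table at x = 3

-2


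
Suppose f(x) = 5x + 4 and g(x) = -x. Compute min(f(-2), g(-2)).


f(-2) = -6
g(-2) = 2
min = -6

-6


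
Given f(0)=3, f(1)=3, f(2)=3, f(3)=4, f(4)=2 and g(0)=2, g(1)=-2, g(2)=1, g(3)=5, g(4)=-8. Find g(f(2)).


f(2) = 3
g(3) = 5

5


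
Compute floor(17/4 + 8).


12


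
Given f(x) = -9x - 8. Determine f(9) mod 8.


f(9) = -89
-89 mod 8 = 7

7


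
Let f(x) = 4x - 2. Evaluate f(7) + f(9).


f(7) = 26
f(9) = 34
Sum = 60

60


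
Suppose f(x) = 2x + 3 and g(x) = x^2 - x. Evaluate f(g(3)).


g(3) = 6
f(6) = 15

15


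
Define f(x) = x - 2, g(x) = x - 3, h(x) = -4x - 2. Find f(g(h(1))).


-11


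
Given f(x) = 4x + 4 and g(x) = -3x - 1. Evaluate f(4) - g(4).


f(4) = 20
g(4) = -13
Difference = 33

33


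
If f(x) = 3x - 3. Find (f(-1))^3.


f(-1) = -6
(-6)^3 = -216

-216


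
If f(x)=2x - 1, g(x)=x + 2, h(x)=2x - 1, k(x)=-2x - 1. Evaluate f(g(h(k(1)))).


k(1) = -3
h(-3) = -7
g(-7) = -5
f(-5) = -11

-11


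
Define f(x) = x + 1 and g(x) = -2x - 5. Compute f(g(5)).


g(5) = -15
f(-15) = -14

-14


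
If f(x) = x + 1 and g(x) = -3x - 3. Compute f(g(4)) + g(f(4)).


f(g(4)) = -14
g(f(4)) = -18
Sum = -32

-32


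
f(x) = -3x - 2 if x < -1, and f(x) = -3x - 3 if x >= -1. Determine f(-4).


-4 satisfies x < -1
f(-4) = 10

10


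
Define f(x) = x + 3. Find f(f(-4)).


f(-4) = -1
f(-1) = 2

2


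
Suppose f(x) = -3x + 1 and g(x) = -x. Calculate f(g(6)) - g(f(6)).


f(g(6)) = 19
g(f(6)) = 17
Difference = 2

2


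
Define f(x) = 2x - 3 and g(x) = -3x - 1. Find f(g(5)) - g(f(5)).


f(g(5)) = -35
g(f(5)) = -22
Difference = -13

-13


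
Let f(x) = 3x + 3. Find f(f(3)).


f(3) = 12
f(12) = 39

39


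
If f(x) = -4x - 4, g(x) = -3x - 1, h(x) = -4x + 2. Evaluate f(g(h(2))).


h(2) = -6
g(-6) = 17
f(17) = -72

-72


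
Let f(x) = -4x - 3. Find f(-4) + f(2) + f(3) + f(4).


f(-4) = 13
f(2) = -11
f(3) = -15
f(4) = -19
Sum = -32

-32


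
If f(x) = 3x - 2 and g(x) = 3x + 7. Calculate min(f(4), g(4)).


10


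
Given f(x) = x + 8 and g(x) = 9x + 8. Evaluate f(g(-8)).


g(-8) = -64
f(-64) = -56

-56


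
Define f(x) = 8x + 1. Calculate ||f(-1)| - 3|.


f(-1) = -7
|-7| = 7
|7 - 3| = 4

4


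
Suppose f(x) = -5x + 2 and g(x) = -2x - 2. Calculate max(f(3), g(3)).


f(3) = -13
g(3) = -8
max = -8

-8


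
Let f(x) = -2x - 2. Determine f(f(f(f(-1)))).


-6


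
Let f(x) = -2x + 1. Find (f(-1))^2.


9


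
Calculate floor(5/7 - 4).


-4


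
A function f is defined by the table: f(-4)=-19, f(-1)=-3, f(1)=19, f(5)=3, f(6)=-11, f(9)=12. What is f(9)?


12


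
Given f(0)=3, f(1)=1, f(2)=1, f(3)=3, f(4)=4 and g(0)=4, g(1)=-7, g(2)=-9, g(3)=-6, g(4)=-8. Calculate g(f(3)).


f(3) = 3
g(3) = -6

-6


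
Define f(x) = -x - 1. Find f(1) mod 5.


3


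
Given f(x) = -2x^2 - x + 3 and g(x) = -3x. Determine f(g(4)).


g(4) = -12
f(-12) = (-2)*(-12)^2 - 1*(-12) + 3 = -273

-273


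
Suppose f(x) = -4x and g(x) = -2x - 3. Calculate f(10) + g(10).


f(10) = -40
g(10) = -23
Sum = -63

-63


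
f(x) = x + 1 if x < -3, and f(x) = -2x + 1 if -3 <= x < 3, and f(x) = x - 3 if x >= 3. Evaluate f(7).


4


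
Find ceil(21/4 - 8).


21/4 = 5.25
5.25 - 8 = -2.75
ceil(-2.75) = -2

-2


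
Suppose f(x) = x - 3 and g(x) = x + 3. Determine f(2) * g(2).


f(2) = -1
g(2) = 5
Product = -5

-5


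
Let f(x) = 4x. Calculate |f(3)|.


f(3) = 12
|12| = 12

12


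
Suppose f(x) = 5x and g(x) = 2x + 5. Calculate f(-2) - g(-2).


-11


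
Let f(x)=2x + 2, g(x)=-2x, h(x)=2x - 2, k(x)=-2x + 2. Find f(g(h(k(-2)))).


k(-2) = 6
h(6) = 10
g(10) = -20
f(-20) = -38

-38


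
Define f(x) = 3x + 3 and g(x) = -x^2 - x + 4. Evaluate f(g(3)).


-21


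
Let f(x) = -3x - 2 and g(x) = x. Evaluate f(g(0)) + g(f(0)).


f(g(0)) = -2
g(f(0)) = -2
Sum = -4

-4


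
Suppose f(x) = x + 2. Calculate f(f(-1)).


f(-1) = 1
f(1) = 3

3


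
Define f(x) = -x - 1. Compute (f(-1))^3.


f(-1) = 0
(0)^3 = 0

0


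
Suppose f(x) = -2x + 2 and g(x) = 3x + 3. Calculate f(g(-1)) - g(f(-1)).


f(g(-1)) = 2
g(f(-1)) = 15
Difference = -13

-13


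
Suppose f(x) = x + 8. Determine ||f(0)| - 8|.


f(0) = 8
|8| = 8
|8 - 8| = 0

0


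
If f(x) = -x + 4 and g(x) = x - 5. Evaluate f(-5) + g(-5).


f(-5) = 9
g(-5) = -10
Sum = -1

-1


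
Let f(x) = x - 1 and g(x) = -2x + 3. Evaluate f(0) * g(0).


f(0) = -1
g(0) = 3
Product = -3

-3


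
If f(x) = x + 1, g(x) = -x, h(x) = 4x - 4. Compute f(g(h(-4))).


h(-4) = -20
g(-20) = 20
f(20) = 21

21


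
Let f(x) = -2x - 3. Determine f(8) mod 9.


f(8) = -19
-19 mod 9 = 8

8


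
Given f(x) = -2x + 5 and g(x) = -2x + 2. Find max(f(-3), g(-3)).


f(-3) = 11
g(-3) = 8
max = 11

11


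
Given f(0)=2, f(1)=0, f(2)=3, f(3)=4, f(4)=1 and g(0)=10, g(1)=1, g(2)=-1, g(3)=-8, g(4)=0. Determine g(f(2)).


f(2) = 3
g(3) = -8

-8


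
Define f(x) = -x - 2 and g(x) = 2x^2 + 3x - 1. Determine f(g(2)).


g(2) = 13
f(13) = -15

-15


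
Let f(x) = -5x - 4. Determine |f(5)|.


f(5) = -29
|-29| = 29

29


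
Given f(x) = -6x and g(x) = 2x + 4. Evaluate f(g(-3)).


g(-3) = -2
f(-2) = 12

12


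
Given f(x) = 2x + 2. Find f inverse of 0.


Solve 2x + 2 = 0
x = (0 - 2) / 2 = -1

-1


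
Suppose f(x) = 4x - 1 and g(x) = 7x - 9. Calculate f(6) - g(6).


f(6) = 23
g(6) = 33
Difference = -10

-10


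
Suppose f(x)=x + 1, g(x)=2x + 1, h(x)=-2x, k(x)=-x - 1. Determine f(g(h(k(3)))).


18


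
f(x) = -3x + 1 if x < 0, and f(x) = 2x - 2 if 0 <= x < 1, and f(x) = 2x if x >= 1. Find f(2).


2 satisfies x >= 1
f(2) = 4

4


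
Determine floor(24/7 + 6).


24/7 = 3.4286
3.4286 + 6 = 9.4286
floor(9.4286) = 9

9


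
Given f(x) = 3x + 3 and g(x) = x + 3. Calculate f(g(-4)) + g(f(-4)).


f(g(-4)) = 0
g(f(-4)) = -6
Sum = -6

-6


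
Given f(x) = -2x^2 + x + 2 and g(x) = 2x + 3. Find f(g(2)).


g(2) = 7
f(7) = (-2)*(7)^2 + 1*(7) + 2 = -89

-89


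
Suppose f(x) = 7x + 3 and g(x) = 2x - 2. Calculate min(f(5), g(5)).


f(5) = 38
g(5) = 8
min = 8

8


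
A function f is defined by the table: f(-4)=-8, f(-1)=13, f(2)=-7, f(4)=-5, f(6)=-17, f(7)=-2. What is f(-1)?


13


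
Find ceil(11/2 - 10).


-4


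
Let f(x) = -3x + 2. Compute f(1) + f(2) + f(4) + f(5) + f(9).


-53


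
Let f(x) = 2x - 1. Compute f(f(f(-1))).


-15


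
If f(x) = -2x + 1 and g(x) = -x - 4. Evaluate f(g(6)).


g(6) = -10
f(-10) = 21

21


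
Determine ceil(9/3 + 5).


9/3 = 3
3 + 5 = 8
ceil(8) = 8

8


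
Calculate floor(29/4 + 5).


29/4 = 7.25
7.25 + 5 = 12.25
floor(12.25) = 12

12


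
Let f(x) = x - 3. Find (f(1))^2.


f(1) = -2
(-2)^2 = 4

4


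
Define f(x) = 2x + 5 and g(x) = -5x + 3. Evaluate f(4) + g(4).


f(4) = 13
g(4) = -17
Sum = -4

-4


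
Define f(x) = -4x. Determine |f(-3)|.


f(-3) = 12
|12| = 12

12


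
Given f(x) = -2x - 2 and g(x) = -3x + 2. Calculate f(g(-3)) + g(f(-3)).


f(g(-3)) = -24
g(f(-3)) = -10
Sum = -34

-34


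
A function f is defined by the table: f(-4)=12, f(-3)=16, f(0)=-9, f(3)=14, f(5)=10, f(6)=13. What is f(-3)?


Reading from the table at x = -3

16


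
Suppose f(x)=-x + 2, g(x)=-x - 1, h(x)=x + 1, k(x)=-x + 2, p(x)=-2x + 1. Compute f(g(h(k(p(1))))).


p(1) = -1
k(-1) = 3
h(3) = 4
g(4) = -5
f(-5) = 7

7


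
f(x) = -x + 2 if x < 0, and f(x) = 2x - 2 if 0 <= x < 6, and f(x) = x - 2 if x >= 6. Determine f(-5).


7


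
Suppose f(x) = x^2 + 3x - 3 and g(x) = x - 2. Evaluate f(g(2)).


g(2) = 0
f(0) = 1*(0)^2 + 3*(0) - 3 = -3

-3


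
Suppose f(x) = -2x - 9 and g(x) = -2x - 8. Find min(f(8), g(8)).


f(8) = -25
g(8) = -24
min = -25

-25


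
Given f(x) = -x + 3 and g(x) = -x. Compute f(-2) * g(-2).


f(-2) = 5
g(-2) = 2
Product = 10

10


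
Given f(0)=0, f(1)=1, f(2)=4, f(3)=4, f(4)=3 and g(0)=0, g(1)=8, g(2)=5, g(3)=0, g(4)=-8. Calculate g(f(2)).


f(2) = 4
g(4) = -8

-8


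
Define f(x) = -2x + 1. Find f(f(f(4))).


f(4) = -7
f(-7) = 15
f(15) = -29

-29


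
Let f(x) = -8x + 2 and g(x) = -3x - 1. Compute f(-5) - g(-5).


f(-5) = 42
g(-5) = 14
Difference = 28

28


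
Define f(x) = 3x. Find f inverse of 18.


Solve 3x = 18
x = (18) / 3 = 6

6


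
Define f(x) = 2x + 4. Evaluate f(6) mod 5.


f(6) = 16
16 mod 5 = 1

1


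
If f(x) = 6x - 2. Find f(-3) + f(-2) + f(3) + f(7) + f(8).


f(-3) = -20
f(-2) = -14
f(3) = 16
f(7) = 40
f(8) = 46
Sum = 68

68


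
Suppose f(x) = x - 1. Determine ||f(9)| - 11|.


3


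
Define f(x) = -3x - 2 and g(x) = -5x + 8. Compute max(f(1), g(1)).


3


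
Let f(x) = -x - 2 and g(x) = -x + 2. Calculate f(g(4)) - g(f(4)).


f(g(4)) = 0
g(f(4)) = 8
Difference = -8

-8


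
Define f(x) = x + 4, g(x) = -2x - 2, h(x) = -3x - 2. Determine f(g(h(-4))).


h(-4) = 10
g(10) = -22
f(-22) = -18

-18


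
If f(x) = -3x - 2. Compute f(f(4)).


f(4) = -14
f(-14) = 40

40


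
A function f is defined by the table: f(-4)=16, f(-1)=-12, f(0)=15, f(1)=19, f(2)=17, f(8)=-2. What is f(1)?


Reading from the table at x = 1

19


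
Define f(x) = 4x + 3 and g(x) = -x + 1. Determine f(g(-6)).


g(-6) = 7
f(7) = 31

31


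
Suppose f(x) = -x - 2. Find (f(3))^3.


-125


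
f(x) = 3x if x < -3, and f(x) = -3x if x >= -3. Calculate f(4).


4 satisfies x >= -3
f(4) = -12

-12


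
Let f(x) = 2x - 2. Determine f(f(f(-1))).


f(-1) = -4
f(-4) = -10
f(-10) = -22

-22


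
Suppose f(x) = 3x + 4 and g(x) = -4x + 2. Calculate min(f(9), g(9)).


f(9) = 31
g(9) = -34
min = -34

-34


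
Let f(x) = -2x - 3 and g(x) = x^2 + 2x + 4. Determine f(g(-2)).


g(-2) = 4
f(4) = -11

-11


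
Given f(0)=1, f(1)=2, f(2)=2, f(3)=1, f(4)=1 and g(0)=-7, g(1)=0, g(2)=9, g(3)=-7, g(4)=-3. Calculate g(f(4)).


0


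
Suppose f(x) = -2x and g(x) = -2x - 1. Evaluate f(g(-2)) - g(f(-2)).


f(g(-2)) = -6
g(f(-2)) = -9
Difference = 3

3


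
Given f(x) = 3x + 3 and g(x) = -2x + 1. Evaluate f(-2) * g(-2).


f(-2) = -3
g(-2) = 5
Product = -15

-15


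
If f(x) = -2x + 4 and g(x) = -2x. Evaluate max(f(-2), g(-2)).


f(-2) = 8
g(-2) = 4
max = 8

8


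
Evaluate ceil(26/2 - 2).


26/2 = 13
13 - 2 = 11
ceil(11) = 11

11


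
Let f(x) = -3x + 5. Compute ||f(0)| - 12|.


f(0) = 5
|5| = 5
|5 - 12| = 7

7


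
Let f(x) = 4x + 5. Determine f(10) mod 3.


f(10) = 45
45 mod 3 = 0

0


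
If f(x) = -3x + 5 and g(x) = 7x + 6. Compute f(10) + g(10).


51


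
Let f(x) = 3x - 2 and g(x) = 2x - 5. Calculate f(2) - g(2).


f(2) = 4
g(2) = -1
Difference = 5

5


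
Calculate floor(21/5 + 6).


21/5 = 4.2
4.2 + 6 = 10.2
floor(10.2) = 10

10


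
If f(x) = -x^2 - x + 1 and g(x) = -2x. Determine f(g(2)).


g(2) = -4
f(-4) = (-1)*(-4)^2 - 1*(-4) + 1 = -11

-11


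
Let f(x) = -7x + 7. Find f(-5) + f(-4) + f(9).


f(-5) = 42
f(-4) = 35
f(9) = -56
Sum = 21

21


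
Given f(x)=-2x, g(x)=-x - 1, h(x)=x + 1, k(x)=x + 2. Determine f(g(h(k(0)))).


8


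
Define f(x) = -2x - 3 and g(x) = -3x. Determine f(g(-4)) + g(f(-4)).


f(g(-4)) = -27
g(f(-4)) = -15
Sum = -42

-42


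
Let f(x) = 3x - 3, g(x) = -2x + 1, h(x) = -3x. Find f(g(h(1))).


18


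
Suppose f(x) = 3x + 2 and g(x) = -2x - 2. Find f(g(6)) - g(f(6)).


f(g(6)) = -40
g(f(6)) = -42
Difference = 2

2


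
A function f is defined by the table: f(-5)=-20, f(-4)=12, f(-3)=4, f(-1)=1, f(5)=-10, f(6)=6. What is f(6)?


Reading from the table at x = 6

6


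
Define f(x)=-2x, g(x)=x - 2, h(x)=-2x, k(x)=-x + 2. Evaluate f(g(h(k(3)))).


k(3) = -1
h(-1) = 2
g(2) = 0
f(0) = 0

0


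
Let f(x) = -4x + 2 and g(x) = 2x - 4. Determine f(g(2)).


g(2) = 0
f(0) = 2

2


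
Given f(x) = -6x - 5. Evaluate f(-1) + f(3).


-22


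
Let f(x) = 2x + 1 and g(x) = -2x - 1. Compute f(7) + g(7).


f(7) = 15
g(7) = -15
Sum = 0

0


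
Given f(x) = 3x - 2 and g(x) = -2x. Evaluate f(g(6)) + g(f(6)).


-70


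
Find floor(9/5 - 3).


9/5 = 1.8
1.8 - 3 = -1.2
floor(-1.2) = -2

-2


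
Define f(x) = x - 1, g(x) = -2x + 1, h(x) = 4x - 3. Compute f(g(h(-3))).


h(-3) = -15
g(-15) = 31
f(31) = 30

30


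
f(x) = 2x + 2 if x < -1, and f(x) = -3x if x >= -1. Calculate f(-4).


-4 satisfies x < -1
f(-4) = -6

-6


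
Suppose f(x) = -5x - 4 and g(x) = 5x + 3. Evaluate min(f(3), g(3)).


f(3) = -19
g(3) = 18
min = -19

-19


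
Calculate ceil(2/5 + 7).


2/5 = 0.4
0.4 + 7 = 7.4
ceil(7.4) = 8

8


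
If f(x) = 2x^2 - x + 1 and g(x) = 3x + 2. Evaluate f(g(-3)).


g(-3) = -7
f(-7) = 2*(-7)^2 - 1*(-7) + 1 = 106

106


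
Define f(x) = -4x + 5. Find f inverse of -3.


2


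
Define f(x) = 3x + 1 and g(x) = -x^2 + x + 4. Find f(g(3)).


-5


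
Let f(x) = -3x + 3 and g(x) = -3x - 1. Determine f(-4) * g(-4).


f(-4) = 15
g(-4) = 11
Product = 165

165


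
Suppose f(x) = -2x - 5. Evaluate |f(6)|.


f(6) = -17
|-17| = 17

17


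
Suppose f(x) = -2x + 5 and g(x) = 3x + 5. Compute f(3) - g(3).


f(3) = -1
g(3) = 14
Difference = -15

-15


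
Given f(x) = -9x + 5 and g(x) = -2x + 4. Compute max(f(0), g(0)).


5


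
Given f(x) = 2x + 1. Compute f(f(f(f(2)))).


f(2) = 5
f(5) = 11
f(11) = 23
f(23) = 47

47


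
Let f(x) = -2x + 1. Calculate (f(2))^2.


9


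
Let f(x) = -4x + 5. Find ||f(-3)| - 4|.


f(-3) = 17
|17| = 17
|17 - 4| = 13

13


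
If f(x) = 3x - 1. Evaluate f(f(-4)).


f(-4) = -13
f(-13) = -40

-40


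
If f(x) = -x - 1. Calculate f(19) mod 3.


1


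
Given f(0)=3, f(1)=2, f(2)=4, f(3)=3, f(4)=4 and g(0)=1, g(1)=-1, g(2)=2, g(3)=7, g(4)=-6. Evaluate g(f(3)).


f(3) = 3
g(3) = 7

7


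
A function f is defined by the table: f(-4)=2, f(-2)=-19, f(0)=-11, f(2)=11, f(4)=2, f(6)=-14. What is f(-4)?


2


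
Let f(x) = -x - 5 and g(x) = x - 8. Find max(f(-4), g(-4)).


-1


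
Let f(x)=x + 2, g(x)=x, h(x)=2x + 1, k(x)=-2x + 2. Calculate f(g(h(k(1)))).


k(1) = 0
h(0) = 1
g(1) = 1
f(1) = 3

3


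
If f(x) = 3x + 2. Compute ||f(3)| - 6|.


f(3) = 11
|11| = 11
|11 - 6| = 5

5


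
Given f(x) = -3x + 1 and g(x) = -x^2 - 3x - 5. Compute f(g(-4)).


g(-4) = -9
f(-9) = 28

28


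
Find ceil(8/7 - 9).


8/7 = 1.1429
1.1429 - 9 = -7.8571
ceil(-7.8571) = -7

-7


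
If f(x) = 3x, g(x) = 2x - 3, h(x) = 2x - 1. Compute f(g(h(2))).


h(2) = 3
g(3) = 3
f(3) = 9

9


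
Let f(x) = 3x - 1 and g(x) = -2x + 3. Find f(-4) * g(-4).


f(-4) = -13
g(-4) = 11
Product = -143

-143


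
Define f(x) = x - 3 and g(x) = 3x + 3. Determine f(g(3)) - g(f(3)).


f(g(3)) = 9
g(f(3)) = 3
Difference = 6

6


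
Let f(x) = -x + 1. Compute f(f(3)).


3


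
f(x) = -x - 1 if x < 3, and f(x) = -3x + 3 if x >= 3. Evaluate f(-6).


-6 satisfies x < 3
f(-6) = 5

5


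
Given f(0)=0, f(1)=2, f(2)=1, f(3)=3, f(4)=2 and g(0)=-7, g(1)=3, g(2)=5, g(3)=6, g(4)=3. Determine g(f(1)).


f(1) = 2
g(2) = 5

5


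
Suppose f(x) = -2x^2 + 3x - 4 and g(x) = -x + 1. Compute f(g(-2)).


g(-2) = 3
f(3) = (-2)*(3)^2 + 3*(3) - 4 = -13

-13


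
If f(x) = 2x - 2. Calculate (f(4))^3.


f(4) = 6
(6)^3 = 216

216


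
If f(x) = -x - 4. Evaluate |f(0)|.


f(0) = -4
|-4| = 4

4


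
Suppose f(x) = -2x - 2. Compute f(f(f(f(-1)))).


f(-1) = 0
f(0) = -2
f(-2) = 2
f(2) = -6

-6


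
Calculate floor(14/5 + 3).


14/5 = 2.8
2.8 + 3 = 5.8
floor(5.8) = 5

5


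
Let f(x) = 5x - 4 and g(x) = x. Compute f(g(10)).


g(10) = 10
f(10) = 46

46


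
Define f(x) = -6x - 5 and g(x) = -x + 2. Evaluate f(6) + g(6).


f(6) = -41
g(6) = -4
Sum = -45

-45


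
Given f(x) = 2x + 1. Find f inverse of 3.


Solve 2x + 1 = 3
x = (3 - 1) / 2 = 1

1


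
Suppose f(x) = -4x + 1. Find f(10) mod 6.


f(10) = -39
-39 mod 6 = 3

3


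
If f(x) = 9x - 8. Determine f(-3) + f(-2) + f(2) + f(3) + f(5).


f(-3) = -35
f(-2) = -26
f(2) = 10
f(3) = 19
f(5) = 37
Sum = 5

5


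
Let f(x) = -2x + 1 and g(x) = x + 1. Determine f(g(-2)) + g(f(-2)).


f(g(-2)) = 3
g(f(-2)) = 6
Sum = 9

9


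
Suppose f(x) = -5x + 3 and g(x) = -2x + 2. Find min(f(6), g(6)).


f(6) = -27
g(6) = -10
min = -27

-27


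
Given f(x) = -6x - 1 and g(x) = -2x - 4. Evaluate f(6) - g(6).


-21


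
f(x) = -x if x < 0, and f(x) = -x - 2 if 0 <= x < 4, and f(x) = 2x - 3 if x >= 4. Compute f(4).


4 satisfies x >= 4
f(4) = 5

5


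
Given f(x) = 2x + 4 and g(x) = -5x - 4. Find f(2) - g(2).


f(2) = 8
g(2) = -14
Difference = 22

22


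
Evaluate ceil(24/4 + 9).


24/4 = 6
6 + 9 = 15
ceil(15) = 15

15


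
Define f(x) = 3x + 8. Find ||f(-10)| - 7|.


f(-10) = -22
|-22| = 22
|22 - 7| = 15

15


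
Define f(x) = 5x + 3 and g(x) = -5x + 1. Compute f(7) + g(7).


f(7) = 38
g(7) = -34
Sum = 4

4


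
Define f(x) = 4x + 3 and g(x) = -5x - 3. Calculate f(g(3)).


g(3) = -18
f(-18) = -69

-69


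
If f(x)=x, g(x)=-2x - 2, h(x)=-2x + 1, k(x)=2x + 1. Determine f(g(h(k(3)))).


k(3) = 7
h(7) = -13
g(-13) = 24
f(24) = 24

24


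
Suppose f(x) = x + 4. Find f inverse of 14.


Solve x + 4 = 14
x = (14 - 4) / 1 = 10

10


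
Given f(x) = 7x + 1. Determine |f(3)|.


f(3) = 22
|22| = 22

22


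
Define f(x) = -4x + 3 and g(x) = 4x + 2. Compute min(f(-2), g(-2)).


f(-2) = 11
g(-2) = -6
min = -6

-6


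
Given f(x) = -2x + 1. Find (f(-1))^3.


f(-1) = 3
(3)^3 = 27

27


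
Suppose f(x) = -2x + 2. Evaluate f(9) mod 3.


2


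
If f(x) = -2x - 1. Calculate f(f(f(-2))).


f(-2) = 3
f(3) = -7
f(-7) = 13

13


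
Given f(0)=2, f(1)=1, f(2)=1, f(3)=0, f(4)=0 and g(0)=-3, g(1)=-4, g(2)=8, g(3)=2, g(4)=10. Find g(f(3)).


f(3) = 0
g(0) = -3

-3


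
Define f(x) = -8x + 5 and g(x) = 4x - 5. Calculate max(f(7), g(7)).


23


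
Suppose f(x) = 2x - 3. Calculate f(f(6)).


15


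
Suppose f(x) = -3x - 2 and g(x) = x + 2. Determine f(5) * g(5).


f(5) = -17
g(5) = 7
Product = -119

-119


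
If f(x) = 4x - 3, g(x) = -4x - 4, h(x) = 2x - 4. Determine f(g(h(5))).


h(5) = 6
g(6) = -28
f(-28) = -115

-115


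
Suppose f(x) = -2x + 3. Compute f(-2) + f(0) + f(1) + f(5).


f(-2) = 7
f(0) = 3
f(1) = 1
f(5) = -7
Sum = 4

4


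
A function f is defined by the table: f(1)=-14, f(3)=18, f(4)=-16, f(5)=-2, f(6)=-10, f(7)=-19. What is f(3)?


Reading from the table at x = 3

18


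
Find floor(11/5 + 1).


11/5 = 2.2
2.2 + 1 = 3.2
floor(3.2) = 3

3


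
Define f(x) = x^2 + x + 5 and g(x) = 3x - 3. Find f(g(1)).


g(1) = 0
f(0) = 1*(0)^2 + 1*(0) + 5 = 5

5


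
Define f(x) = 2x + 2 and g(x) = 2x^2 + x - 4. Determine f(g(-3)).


g(-3) = 11
f(11) = 24

24


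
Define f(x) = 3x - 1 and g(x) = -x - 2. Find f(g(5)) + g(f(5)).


-38


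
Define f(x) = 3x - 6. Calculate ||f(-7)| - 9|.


f(-7) = -27
|-27| = 27
|27 - 9| = 18

18


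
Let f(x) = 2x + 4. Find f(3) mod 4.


f(3) = 10
10 mod 4 = 2

2


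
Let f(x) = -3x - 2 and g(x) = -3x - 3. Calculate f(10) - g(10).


f(10) = -32
g(10) = -33
Difference = 1

1


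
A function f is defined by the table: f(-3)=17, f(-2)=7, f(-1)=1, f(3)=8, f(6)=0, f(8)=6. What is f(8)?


Reading from the table at x = 8

6


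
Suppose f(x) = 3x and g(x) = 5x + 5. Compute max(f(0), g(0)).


f(0) = 0
g(0) = 5
max = 5

5


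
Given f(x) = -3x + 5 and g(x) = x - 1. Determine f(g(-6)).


g(-6) = -7
f(-7) = 26

26


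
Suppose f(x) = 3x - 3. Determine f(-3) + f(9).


f(-3) = -12
f(9) = 24
Sum = 12

12


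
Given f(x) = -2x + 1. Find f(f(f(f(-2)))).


f(-2) = 5
f(5) = -9
f(-9) = 19
f(19) = -37

-37


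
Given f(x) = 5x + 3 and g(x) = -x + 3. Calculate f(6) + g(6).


f(6) = 33
g(6) = -3
Sum = 30

30


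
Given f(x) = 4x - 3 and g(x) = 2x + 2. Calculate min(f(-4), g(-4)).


f(-4) = -19
g(-4) = -6
min = -19

-19


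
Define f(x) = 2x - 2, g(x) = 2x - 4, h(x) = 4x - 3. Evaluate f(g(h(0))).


h(0) = -3
g(-3) = -10
f(-10) = -22

-22


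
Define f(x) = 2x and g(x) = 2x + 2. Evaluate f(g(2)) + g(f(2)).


f(g(2)) = 12
g(f(2)) = 10
Sum = 22

22


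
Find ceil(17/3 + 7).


17/3 = 5.6667
5.6667 + 7 = 12.6667
ceil(12.6667) = 13

13


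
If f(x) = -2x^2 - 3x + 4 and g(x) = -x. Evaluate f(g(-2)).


g(-2) = 2
f(2) = (-2)*(2)^2 - 3*(2) + 4 = -10

-10


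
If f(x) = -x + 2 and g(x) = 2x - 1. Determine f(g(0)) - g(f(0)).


f(g(0)) = 3
g(f(0)) = 3
Difference = 0

0


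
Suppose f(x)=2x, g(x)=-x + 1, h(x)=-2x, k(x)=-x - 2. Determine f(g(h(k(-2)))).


k(-2) = 0
h(0) = 0
g(0) = 1
f(1) = 2

2


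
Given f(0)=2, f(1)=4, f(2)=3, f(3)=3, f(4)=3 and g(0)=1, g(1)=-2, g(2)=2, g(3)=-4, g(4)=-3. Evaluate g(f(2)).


f(2) = 3
g(3) = -4

-4


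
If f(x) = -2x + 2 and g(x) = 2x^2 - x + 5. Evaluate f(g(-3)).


g(-3) = 26
f(26) = -50

-50


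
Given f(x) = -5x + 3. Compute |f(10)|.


f(10) = -47
|-47| = 47

47


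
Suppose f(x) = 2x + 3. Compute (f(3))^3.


729


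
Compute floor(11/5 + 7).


9


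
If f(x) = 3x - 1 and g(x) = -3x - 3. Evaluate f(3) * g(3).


f(3) = 8
g(3) = -12
Product = -96

-96


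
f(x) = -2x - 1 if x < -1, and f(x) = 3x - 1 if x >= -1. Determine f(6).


6 satisfies x >= -1
f(6) = 17

17


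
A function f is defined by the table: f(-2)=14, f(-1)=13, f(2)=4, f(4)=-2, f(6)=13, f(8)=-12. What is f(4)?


Reading from the table at x = 4

-2


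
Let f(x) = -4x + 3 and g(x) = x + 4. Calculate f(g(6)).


-37


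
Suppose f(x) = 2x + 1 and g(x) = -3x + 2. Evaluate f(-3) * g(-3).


f(-3) = -5
g(-3) = 11
Product = -55

-55


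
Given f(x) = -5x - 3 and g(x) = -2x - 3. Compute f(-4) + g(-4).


f(-4) = 17
g(-4) = 5
Sum = 22

22


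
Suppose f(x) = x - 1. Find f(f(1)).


f(1) = 0
f(0) = -1

-1


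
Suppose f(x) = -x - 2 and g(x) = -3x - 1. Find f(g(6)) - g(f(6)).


f(g(6)) = 17
g(f(6)) = 23
Difference = -6

-6


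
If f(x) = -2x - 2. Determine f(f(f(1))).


f(1) = -4
f(-4) = 6
f(6) = -14

-14


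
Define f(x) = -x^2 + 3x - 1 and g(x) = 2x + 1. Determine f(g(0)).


g(0) = 1
f(1) = (-1)*(1)^2 + 3*(1) - 1 = 1

1


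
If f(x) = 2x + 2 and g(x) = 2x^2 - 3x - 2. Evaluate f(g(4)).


g(4) = 18
f(18) = 38

38


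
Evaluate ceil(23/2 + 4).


23/2 = 11.5
11.5 + 4 = 15.5
ceil(15.5) = 16

16


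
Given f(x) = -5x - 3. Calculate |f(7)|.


f(7) = -38
|-38| = 38

38


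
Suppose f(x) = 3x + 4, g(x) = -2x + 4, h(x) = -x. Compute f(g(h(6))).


h(6) = -6
g(-6) = 16
f(16) = 52

52


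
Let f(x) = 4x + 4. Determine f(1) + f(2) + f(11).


68


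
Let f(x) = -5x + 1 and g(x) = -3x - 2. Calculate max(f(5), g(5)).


-17
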